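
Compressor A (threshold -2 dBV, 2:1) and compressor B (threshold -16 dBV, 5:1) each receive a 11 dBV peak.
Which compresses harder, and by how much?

B, by 15.1 dB

A: overshoot 13 dB → output overshoot 6.5 dB → GR 6.5 dB.
B: overshoot 27 dB → output overshoot 5.4 dB → GR 21.6 dB.
B applies 15.1 dB more gain reduction.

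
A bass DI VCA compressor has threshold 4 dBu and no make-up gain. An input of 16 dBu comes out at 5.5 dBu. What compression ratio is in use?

8:1

Input overshoot = 16 − 4 = 12 dB; output overshoot = 5.5 − 4 = 1.5 dB.
Ratio = 12 / 1.5 = 8.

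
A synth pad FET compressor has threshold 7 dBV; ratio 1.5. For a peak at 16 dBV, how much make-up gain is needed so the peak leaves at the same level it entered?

Without make-up, output = threshold + overshoot/1.5 = 7 + 6 = 13 dBV.
Gap to target: 3 dB.

3 dB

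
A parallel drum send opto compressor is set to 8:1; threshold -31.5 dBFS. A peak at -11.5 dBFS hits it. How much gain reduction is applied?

17.5 dB

Overshoot = -11.5 − (-31.5) = 20 dB.
After 8:1 compression the overshoot becomes 20/8 = 2.5 dB.
GR = overshoot in − overshoot out = 20 − 2.5 = 17.5 dB.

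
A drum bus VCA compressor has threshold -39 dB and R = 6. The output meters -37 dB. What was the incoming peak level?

The compressed level sits -37 − (-39) = 2 dB over threshold.
Undo the ratio: input overshoot = 2 × 6 = 12 dB, giving input = -27 dB.

-27 dB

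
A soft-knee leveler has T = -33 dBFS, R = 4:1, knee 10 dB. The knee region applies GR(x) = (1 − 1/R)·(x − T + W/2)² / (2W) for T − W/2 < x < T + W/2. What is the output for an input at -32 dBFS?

-33.35 dBFS

x − T + W/2 = -32 − (-33) + 5 = 6.
GR = (1 − 1/4) × 6² / 20 = 0.75 × 36 / 20 = 1.35 dB.
Output = -32 − 1.35 = -33.35 dBFS.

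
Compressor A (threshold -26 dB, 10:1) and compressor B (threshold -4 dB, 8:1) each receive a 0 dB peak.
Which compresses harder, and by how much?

A: 26 dB over, compressed to 2.6 dB over, so 23.4 dB of GR.
B: 4 dB over, compressed to 0.5 dB over, so 3.5 dB of GR.
A reduces 19.9 dB more.

A, by 19.9 dB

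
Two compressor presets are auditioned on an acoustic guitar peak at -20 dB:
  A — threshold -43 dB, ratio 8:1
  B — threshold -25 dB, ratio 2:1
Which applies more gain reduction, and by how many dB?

A, by 17.625 dB

A: overshoot 23 dB → output overshoot 2.875 dB → GR 20.125 dB.
B: overshoot 5 dB → output overshoot 2.5 dB → GR 2.5 dB.
A applies 17.625 dB more gain reduction.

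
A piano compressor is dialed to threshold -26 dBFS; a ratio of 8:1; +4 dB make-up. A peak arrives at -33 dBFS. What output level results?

-29 dBFS

-33 dBFS is 7 dB below the -26 dBFS threshold, so no gain reduction is applied.
Make-up gain adds 4 dB: -33 + 4 = -29 dBFS.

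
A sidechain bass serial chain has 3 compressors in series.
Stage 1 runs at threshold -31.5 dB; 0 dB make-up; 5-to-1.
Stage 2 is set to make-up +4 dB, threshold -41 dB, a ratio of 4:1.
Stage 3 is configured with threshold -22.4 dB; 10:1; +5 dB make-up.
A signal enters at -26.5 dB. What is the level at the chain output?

Stage 1: 5 dB above -31.5 dB, reduced 5:1 to 1 dB above → -30.5 dB.
Stage 2: 10.5 dB above -41 dB, reduced 4:1 to 2.625 dB above → -38.375 dB; +4 dB make-up → -34.375 dB.
Stage 3: below threshold (-34.375 ≤ -22.4); passes unchanged; make-up brings it to -29.375 dB.

-29.375 dB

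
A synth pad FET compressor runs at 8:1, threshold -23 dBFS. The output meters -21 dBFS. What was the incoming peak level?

-7 dBFS

The compressed level sits -21 − (-23) = 2 dB over threshold.
Undo the ratio: input overshoot = 2 × 8 = 16 dB, giving input = -7 dBFS.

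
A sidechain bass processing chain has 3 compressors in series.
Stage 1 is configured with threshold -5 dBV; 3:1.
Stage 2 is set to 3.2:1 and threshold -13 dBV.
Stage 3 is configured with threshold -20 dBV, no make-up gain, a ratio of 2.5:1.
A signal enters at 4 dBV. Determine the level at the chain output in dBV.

Stage 1: 9 dB above -5 dBV, reduced 3:1 to 3 dB above → -2 dBV.
Stage 2: 11 dB above -13 dBV, reduced 3.2:1 to 3.4375 dB above → -9.5625 dBV.
Stage 3: -9.5625 dBV is 10.4375 dB over -20 dBV; at 2.5:1 that becomes 4.175 dB over, giving -15.825 dBV.

-15.825 dBV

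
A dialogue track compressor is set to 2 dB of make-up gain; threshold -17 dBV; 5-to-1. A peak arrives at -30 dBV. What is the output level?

-30 dBV is 13 dB below the -17 dBV threshold, so no gain reduction is applied.
Make-up gain adds 2 dB: -30 + 2 = -28 dBV.

-28 dBV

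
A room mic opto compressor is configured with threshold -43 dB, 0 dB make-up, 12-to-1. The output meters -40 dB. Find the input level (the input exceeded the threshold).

That's 3 dB above the -43 dB threshold.
Before 12:1 compression the overshoot was 3 × 12 = 36 dB, so input = -43 + 36 = -7 dB.

-7 dB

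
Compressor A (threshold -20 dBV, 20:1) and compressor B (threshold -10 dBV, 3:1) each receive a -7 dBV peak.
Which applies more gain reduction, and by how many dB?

A: GR = 13 − 13/20 = 12.35 dB.
B: GR = 3 − 3/3 = 2 dB.
Difference: 10.35 dB in favour of A.

A, by 10.35 dB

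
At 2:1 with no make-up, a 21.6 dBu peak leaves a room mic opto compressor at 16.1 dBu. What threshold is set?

10.6 dBu

Input is 11 dB above T (since output overshoot × R = input overshoot: (16.1 − T)·2 = 21.6 − T gives T = 10.6 dBu).
Check: 10.6 + (21.6 − 10.6)/2 = 10.6 + 5.5 = 16.1 dBu. ✓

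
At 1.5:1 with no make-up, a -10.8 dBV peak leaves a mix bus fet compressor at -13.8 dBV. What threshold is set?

Gain reduction = -10.8 − (-13.8) = 3 dB; output overshoot = GR / (R − 1) = 3 / 0.5 = 6 dB.
Threshold = output − output overshoot = -13.8 − 6 = -19.8 dBV.

-19.8 dBV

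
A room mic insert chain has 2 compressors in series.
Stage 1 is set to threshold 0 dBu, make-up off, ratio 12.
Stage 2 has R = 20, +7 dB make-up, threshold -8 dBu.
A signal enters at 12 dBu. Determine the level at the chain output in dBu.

-0.55 dBu

Stage 1: 12 dBu is 12 dB over 0 dBu; at 12:1 that becomes 1 dB over, giving 1 dBu.
Stage 2: 1 dBu is 9 dB over -8 dBu; at 20:1 that becomes 0.45 dB over, giving -7.55 dBu; +7 dB make-up → -0.55 dBu.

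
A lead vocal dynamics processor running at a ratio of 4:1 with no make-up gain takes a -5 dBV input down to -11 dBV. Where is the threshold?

-13 dBV

Let T be the threshold. Output overshoot = (input overshoot)/R, so -11 − T = (-5 − T)/4.
4·(-11 − T) = -5 − T → 3·T = -44 − (-5) = -39.
T = -39/3 = -13 dBV.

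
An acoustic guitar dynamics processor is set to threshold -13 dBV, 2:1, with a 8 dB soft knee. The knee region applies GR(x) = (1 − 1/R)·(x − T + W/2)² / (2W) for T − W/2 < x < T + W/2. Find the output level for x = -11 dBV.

x − T + W/2 = -11 − (-13) + 4 = 6.
GR = (1 − 1/2) × 6² / 16 = 0.5 × 36 / 16 = 1.125 dB.
Output = -11 − 1.125 = -12.125 dBV.

-12.125 dBV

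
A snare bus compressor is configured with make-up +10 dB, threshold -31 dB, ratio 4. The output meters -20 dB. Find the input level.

-27 dB

Before make-up, the level was -20 − 10 = -30 dB.
That's 1 dB above the -31 dB threshold.
Undo the ratio: input overshoot = 1 × 4 = 4 dB, giving input = -27 dB.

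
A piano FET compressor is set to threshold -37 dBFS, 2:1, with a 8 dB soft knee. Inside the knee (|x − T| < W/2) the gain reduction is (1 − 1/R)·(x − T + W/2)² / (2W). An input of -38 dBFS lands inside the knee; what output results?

x − T + W/2 = -38 − (-37) + 4 = 3.
GR = (1 − 1/2) × 3² / 16 = 0.5 × 9 / 16 = 0.28125 dB.
Output = -38 − 0.28125 = -38.28125 dBFS.

-38.28125 dBFS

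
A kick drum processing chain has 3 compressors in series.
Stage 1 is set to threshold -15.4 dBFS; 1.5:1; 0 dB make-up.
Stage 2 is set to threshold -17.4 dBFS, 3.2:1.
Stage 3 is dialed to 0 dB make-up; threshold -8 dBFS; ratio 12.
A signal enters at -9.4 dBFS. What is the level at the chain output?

-15.525 dBFS

Stage 1: overshoot 6 dB → 6/1.5 = 4 dB → -11.4 dBFS.
Stage 2: 6 dB above -17.4 dBFS, reduced 3.2:1 to 1.875 dB above → -15.525 dBFS.
Stage 3: below threshold (-15.525 ≤ -8); passes unchanged; output -15.525 dBFS.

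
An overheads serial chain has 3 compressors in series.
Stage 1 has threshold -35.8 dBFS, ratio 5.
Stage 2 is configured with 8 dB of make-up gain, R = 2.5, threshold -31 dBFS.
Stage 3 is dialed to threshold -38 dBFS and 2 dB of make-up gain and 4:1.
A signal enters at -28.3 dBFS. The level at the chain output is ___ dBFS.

-33.075 dBFS

Stage 1: 7.5 dB above -35.8 dBFS, reduced 5:1 to 1.5 dB above → -34.3 dBFS.
Stage 2: -34.3 dBFS is at or below the -31 dBFS threshold — no compression; make-up brings it to -26.3 dBFS.
Stage 3: overshoot 11.7 dB → 11.7/4 = 2.925 dB → -35.075 dBFS; +2 dB make-up → -33.075 dBFS.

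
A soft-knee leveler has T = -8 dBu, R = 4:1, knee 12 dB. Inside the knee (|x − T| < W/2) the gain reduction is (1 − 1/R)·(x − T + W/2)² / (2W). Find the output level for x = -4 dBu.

-7.125 dBu

x − T + W/2 = -4 − (-8) + 6 = 10.
GR = (1 − 1/4) × 10² / 24 = 0.75 × 100 / 24 = 3.125 dB.
Output = -4 − 3.125 = -7.125 dBu.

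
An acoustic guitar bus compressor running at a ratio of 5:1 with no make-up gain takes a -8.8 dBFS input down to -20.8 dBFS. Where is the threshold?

-23.8 dBFS

Input is 15 dB above T (since output overshoot × R = input overshoot: (-20.8 − T)·5 = -8.8 − T gives T = -23.8 dBFS).
Check: -23.8 + (-8.8 − (-23.8))/5 = -23.8 + 3 = -20.8 dBFS. ✓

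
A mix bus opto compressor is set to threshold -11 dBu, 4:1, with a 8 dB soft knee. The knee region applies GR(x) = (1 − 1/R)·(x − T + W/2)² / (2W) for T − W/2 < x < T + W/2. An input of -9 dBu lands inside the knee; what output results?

-10.6875 dBu

x − T + W/2 = -9 − (-11) + 4 = 6.
GR = (1 − 1/4) × 6² / 16 = 0.75 × 36 / 16 = 1.6875 dB.
Output = -9 − 1.6875 = -10.6875 dBu.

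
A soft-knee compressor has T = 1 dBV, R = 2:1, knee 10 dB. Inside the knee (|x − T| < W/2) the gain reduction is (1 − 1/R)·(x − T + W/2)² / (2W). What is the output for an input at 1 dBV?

0.375 dBV

x − T + W/2 = 1 − 1 + 5 = 5.
GR = (1 − 1/2) × 5² / 20 = 0.5 × 25 / 20 = 0.625 dB.
Output = 1 − 0.625 = 0.375 dBV.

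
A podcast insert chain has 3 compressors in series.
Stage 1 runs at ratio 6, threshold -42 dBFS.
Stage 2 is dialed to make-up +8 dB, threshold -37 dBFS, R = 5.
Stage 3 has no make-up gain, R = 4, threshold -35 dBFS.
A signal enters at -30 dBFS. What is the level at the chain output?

Stage 1: -30 dBFS is 12 dB over -42 dBFS; at 6:1 that becomes 2 dB over, giving -40 dBFS.
Stage 2: below threshold (-40 ≤ -37); passes unchanged; make-up brings it to -32 dBFS.
Stage 3: overshoot 3 dB → 3/4 = 0.75 dB → -34.25 dBFS.

-34.25 dBFS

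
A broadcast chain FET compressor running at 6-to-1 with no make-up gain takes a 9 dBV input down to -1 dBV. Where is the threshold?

-3 dBV

Input is 12 dB above T (since output overshoot × R = input overshoot: (-1 − T)·6 = 9 − T gives T = -3 dBV).
Check: -3 + (9 − (-3))/6 = -3 + 2 = -1 dBV. ✓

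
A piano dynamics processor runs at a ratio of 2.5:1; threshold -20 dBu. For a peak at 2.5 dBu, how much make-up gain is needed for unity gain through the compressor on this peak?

Overshoot 22.5 dB → 22.5/2.5 = 9 dB after compression, so the compressed level is -20 + 9 = -11 dBu.
Make-up = target − compressed = 2.5 − (-11) = 13.5 dB.

13.5 dB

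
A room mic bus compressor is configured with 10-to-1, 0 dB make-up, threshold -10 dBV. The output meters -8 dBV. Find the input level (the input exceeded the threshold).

The compressed level sits -8 − (-10) = 2 dB over threshold.
Input overshoot = R × output overshoot = 20 dB → input = -10 + 20 = 10 dBV.

10 dBV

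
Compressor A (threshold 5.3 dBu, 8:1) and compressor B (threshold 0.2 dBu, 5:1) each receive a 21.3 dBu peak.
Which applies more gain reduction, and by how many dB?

B, by 2.88 dB

A: GR = 16 − 16/8 = 14 dB.
B: GR = 21.1 − 21.1/5 = 16.88 dB.
B applies 2.88 dB more gain reduction.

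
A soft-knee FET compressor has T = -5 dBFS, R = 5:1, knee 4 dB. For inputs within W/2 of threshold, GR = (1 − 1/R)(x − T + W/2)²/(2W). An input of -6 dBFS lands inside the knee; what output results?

-6.1 dBFS

x − T + W/2 = -6 − (-5) + 2 = 1.
GR = (1 − 1/5) × 1² / 8 = 0.8 × 1 / 8 = 0.1 dB.
Output = -6 − 0.1 = -6.1 dBFS.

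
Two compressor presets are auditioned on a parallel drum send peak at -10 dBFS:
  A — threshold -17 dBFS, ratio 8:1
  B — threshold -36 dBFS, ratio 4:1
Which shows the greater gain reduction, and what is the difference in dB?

A: 7 dB over, compressed to 0.875 dB over, so 6.125 dB of GR.
B: 26 dB over, compressed to 6.5 dB over, so 19.5 dB of GR.
B applies 13.375 dB more gain reduction.

B, by 13.375 dB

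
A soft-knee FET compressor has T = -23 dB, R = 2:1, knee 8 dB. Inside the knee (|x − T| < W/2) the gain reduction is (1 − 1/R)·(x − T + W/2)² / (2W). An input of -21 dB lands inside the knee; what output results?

x − T + W/2 = -21 − (-23) + 4 = 6.
GR = (1 − 1/2) × 6² / 16 = 0.5 × 36 / 16 = 1.125 dB.
Output = -21 − 1.125 = -22.125 dB.

-22.125 dB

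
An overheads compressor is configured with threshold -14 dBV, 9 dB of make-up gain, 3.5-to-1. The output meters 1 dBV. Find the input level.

Stripping the +9 dB make-up gives -8 dBV at the gain stage.
Post-compression overshoot = -8 − (-14) = 6 dB.
Undo the ratio: input overshoot = 6 × 3.5 = 21 dB, giving input = 7 dBV.

7 dBV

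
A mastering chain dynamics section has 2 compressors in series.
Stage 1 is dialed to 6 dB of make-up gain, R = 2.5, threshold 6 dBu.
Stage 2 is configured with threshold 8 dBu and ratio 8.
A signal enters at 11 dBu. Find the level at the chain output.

8.75 dBu

Stage 1: 5 dB above 6 dBu, reduced 2.5:1 to 2 dB above → 8 dBu; +6 dB make-up → 14 dBu.
Stage 2: 14 dBu is 6 dB over 8 dBu; at 8:1 that becomes 0.75 dB over, giving 8.75 dBu.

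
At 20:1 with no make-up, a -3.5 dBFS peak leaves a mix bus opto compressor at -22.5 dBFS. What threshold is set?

Input is 20 dB above T (since output overshoot × R = input overshoot: (-22.5 − T)·20 = -3.5 − T gives T = -23.5 dBFS).
Check: -23.5 + (-3.5 − (-23.5))/20 = -23.5 + 1 = -22.5 dBFS. ✓

-23.5 dBFS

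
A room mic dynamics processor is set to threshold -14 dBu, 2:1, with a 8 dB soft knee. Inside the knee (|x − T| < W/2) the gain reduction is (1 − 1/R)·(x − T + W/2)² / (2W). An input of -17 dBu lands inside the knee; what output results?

x − T + W/2 = -17 − (-14) + 4 = 1.
GR = (1 − 1/2) × 1² / 16 = 0.5 × 1 / 16 = 0.03125 dB.
Output = -17 − 0.03125 = -17.03125 dBu.

-17.03125 dBu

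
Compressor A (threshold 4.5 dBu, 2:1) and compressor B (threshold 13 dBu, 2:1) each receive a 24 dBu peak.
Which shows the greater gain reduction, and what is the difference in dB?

A, by 4.25 dB

A: GR = 19.5 − 19.5/2 = 9.75 dB.
B: GR = 11 − 11/2 = 5.5 dB.
A reduces 4.25 dB more.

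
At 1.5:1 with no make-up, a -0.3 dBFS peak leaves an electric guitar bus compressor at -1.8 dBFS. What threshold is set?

-4.8 dBFS

Input is 4.5 dB above T (since output overshoot × R = input overshoot: (-1.8 − T)·1.5 = -0.3 − T gives T = -4.8 dBFS).
Check: -4.8 + (-0.3 − (-4.8))/1.5 = -4.8 + 3 = -1.8 dBFS. ✓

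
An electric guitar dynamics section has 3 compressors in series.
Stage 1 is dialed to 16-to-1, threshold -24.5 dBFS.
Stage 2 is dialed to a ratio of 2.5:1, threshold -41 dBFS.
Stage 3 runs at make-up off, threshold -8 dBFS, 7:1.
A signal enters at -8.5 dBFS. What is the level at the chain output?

-34 dBFS

Stage 1: -8.5 dBFS is 16 dB over -24.5 dBFS; at 16:1 that becomes 1 dB over, giving -23.5 dBFS.
Stage 2: 17.5 dB above -41 dBFS, reduced 2.5:1 to 7 dB above → -34 dBFS.
Stage 3: -34 dBFS ≤ -8 dBFS, so stage 3 doesn't engage; output -34 dBFS.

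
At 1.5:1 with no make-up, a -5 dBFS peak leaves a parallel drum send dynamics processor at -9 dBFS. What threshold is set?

-17 dBFS

Gain reduction = -5 − (-9) = 4 dB; output overshoot = GR / (R − 1) = 4 / 0.5 = 8 dB.
Threshold = output − output overshoot = -9 − 8 = -17 dBFS.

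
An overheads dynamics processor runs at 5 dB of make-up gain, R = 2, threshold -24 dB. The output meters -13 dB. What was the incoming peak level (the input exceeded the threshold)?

-12 dB

Stripping the +5 dB make-up gives -18 dB at the gain stage.
The compressed level sits -18 − (-24) = 6 dB over threshold.
Before 2:1 compression the overshoot was 6 × 2 = 12 dB, so input = -24 + 12 = -12 dB.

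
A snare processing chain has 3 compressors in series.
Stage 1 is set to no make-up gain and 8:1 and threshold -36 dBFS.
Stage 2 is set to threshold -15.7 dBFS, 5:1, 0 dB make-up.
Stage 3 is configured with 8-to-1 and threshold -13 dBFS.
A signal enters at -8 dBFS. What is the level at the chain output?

-32.5 dBFS

Stage 1: overshoot 28 dB → 28/8 = 3.5 dB → -32.5 dBFS.
Stage 2: -32.5 dBFS ≤ -15.7 dBFS, so stage 2 doesn't engage; output -32.5 dBFS.
Stage 3: -32.5 dBFS is at or below the -13 dBFS threshold — no compression; output -32.5 dBFS.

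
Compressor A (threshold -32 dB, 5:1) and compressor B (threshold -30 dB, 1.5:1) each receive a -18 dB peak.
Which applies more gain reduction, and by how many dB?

A, by 7.2 dB

A: GR = 14 − 14/5 = 11.2 dB.
B: GR = 12 − 12/1.5 = 4 dB.
A applies 7.2 dB more gain reduction.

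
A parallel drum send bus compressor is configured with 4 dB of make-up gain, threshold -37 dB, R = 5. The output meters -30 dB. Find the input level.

Remove make-up: -30 − 4 = -34 dB.
That's 3 dB above the -37 dB threshold.
Input overshoot = R × output overshoot = 15 dB → input = -37 + 15 = -22 dB.

-22 dB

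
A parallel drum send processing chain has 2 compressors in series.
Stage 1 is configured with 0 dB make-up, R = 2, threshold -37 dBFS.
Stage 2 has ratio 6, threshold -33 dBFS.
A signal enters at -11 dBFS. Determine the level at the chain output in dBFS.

-31.5 dBFS

Stage 1: 26 dB above -37 dBFS, reduced 2:1 to 13 dB above → -24 dBFS.
Stage 2: -24 dBFS is 9 dB over -33 dBFS; at 6:1 that becomes 1.5 dB over, giving -31.5 dBFS.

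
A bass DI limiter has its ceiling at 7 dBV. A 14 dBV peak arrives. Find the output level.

The limiter clamps the peak to its 7 dBV ceiling.

7 dBV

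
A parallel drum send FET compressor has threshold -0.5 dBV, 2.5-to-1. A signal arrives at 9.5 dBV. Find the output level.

3.5 dBV

9.5 dBV sits 10 dB over threshold.
2.5:1 compression reduces that to 10/2.5 = 4 dB over.
So the level is -0.5 + 4 = 3.5 dBV.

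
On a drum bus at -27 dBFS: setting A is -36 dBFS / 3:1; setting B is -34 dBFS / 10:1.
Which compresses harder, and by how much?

B, by 0.3 dB

A: GR = 9 − 9/3 = 6 dB.
B: GR = 7 − 7/10 = 6.3 dB.
Difference: 0.3 dB in favour of B.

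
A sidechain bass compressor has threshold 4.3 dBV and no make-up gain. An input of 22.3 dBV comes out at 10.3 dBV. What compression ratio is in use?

Input overshoot = 22.3 − 4.3 = 18 dB; output overshoot = 10.3 − 4.3 = 6 dB.
Ratio = 18 / 6 = 3.

3:1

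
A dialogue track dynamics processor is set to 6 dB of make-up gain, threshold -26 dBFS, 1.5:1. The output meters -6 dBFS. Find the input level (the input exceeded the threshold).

-5 dBFS

Remove make-up: -6 − 6 = -12 dBFS.
That's 14 dB above the -26 dBFS threshold.
Input overshoot = R × output overshoot = 21 dB → input = -26 + 21 = -5 dBFS.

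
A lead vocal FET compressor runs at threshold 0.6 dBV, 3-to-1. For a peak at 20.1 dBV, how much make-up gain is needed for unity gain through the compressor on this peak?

13 dB

Overshoot 19.5 dB → 19.5/3 = 6.5 dB after compression, so the compressed level is 0.6 + 6.5 = 7.1 dBV.
Make-up = target − compressed = 20.1 − 7.1 = 13 dB.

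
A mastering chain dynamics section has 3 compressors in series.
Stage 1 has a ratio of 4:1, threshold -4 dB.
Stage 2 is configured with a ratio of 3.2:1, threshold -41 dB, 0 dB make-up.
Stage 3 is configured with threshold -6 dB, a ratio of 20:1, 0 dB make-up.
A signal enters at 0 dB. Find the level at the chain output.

Stage 1: 4 dB above -4 dB, reduced 4:1 to 1 dB above → -3 dB.
Stage 2: -3 dB is 38 dB over -41 dB; at 3.2:1 that becomes 11.875 dB over, giving -29.125 dB.
Stage 3: -29.125 dB is at or below the -6 dB threshold — no compression; output -29.125 dB.

-29.125 dB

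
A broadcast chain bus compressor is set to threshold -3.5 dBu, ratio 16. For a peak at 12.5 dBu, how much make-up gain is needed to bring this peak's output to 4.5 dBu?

7 dB

Overshoot 16 dB → 16/16 = 1 dB after compression, so the compressed level is -3.5 + 1 = -2.5 dBu.
Make-up = target − compressed = 4.5 − (-2.5) = 7 dB.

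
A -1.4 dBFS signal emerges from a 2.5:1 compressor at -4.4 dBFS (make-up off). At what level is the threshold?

-6.4 dBFS

Input is 5 dB above T (since output overshoot × R = input overshoot: (-4.4 − T)·2.5 = -1.4 − T gives T = -6.4 dBFS).
Check: -6.4 + (-1.4 − (-6.4))/2.5 = -6.4 + 2 = -4.4 dBFS. ✓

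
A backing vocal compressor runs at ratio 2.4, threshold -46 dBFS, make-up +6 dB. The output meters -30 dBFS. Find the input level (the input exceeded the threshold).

-22 dBFS

Remove make-up: -30 − 6 = -36 dBFS.
Post-compression overshoot = -36 − (-46) = 10 dB.
Input overshoot = R × output overshoot = 24 dB → input = -46 + 24 = -22 dBFS.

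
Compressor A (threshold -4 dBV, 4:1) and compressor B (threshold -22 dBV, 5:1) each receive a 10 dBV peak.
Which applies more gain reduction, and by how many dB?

A: GR = 14 − 14/4 = 10.5 dB.
B: GR = 32 − 32/5 = 25.6 dB.
Difference: 15.1 dB in favour of B.

B, by 15.1 dB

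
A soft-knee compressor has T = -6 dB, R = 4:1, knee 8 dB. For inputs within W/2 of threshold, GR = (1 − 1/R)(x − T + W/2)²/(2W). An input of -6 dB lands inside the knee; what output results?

-6.75 dB

x − T + W/2 = -6 − (-6) + 4 = 4.
GR = (1 − 1/4) × 4² / 16 = 0.75 × 16 / 16 = 0.75 dB.
Output = -6 − 0.75 = -6.75 dB.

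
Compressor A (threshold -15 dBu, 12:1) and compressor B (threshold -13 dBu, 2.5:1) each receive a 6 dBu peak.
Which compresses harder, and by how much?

A, by 7.85 dB

A: 21 dB over, compressed to 1.75 dB over, so 19.25 dB of GR.
B: 19 dB over, compressed to 7.6 dB over, so 11.4 dB of GR.
A applies 7.85 dB more gain reduction.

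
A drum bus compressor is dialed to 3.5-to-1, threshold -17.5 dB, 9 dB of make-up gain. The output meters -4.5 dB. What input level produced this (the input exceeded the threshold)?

-3.5 dB

Before make-up, the level was -4.5 − 9 = -13.5 dB.
That's 4 dB above the -17.5 dB threshold.
Before 3.5:1 compression the overshoot was 4 × 3.5 = 14 dB, so input = -17.5 + 14 = -3.5 dB.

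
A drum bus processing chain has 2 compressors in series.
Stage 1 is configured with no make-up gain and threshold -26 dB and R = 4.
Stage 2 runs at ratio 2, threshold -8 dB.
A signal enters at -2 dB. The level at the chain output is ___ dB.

Stage 1: 24 dB above -26 dB, reduced 4:1 to 6 dB above → -20 dB.
Stage 2: below threshold (-20 ≤ -8); passes unchanged; output -20 dB.

-20 dB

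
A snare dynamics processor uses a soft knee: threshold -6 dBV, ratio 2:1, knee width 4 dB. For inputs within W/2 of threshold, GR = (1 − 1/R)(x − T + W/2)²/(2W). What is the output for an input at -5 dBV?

-5.5625 dBV

x − T + W/2 = -5 − (-6) + 2 = 3.
GR = (1 − 1/2) × 3² / 8 = 0.5 × 9 / 8 = 0.5625 dB.
Output = -5 − 0.5625 = -5.5625 dBV.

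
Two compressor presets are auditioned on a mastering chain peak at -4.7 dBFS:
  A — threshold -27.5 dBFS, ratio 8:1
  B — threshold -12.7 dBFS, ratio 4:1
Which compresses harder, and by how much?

A: 22.8 dB over, compressed to 2.85 dB over, so 19.95 dB of GR.
B: 8 dB over, compressed to 2 dB over, so 6 dB of GR.
Difference: 13.95 dB in favour of A.

A, by 13.95 dB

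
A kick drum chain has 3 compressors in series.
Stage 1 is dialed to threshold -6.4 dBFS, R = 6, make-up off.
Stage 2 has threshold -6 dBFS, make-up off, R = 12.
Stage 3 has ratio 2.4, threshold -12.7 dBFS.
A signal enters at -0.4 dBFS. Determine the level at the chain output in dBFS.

-9.8875 dBFS

Stage 1: -0.4 dBFS is 6 dB over -6.4 dBFS; at 6:1 that becomes 1 dB over, giving -5.4 dBFS.
Stage 2: 0.6 dB above -6 dBFS, reduced 12:1 to 0.05 dB above → -5.95 dBFS.
Stage 3: overshoot 6.75 dB → 6.75/2.4 = 2.8125 dB → -9.8875 dBFS.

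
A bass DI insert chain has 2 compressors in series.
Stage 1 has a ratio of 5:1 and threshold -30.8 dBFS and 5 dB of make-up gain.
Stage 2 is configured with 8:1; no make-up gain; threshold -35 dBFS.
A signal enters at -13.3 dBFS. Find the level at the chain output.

Stage 1: -13.3 dBFS is 17.5 dB over -30.8 dBFS; at 5:1 that becomes 3.5 dB over, giving -27.3 dBFS; +5 dB make-up → -22.3 dBFS.
Stage 2: -22.3 dBFS is 12.7 dB over -35 dBFS; at 8:1 that becomes 1.5875 dB over, giving -33.4125 dBFS.

-33.4125 dBFS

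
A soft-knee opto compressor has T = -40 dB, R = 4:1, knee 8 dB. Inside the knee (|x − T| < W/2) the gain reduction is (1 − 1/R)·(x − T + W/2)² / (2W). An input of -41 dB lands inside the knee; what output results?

-41.421875 dB

x − T + W/2 = -41 − (-40) + 4 = 3.
GR = (1 − 1/4) × 3² / 16 = 0.75 × 9 / 16 = 0.421875 dB.
Output = -41 − 0.421875 = -41.421875 dB.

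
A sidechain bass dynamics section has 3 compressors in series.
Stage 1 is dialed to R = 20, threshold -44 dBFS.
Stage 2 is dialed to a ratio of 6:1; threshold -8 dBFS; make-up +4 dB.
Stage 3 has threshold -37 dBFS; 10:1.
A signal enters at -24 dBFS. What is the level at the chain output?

-39 dBFS

Stage 1: -24 dBFS is 20 dB over -44 dBFS; at 20:1 that becomes 1 dB over, giving -43 dBFS.
Stage 2: -43 dBFS ≤ -8 dBFS, so stage 2 doesn't engage; make-up brings it to -39 dBFS.
Stage 3: -39 dBFS is at or below the -37 dBFS threshold — no compression; output -39 dBFS.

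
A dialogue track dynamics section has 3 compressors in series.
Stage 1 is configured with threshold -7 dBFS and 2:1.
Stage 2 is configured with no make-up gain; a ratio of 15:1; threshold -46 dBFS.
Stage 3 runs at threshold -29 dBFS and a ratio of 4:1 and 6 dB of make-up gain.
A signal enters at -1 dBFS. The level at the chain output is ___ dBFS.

-37.2 dBFS

Stage 1: -1 dBFS is 6 dB over -7 dBFS; at 2:1 that becomes 3 dB over, giving -4 dBFS.
Stage 2: 42 dB above -46 dBFS, reduced 15:1 to 2.8 dB above → -43.2 dBFS.
Stage 3: -43.2 dBFS is at or below the -29 dBFS threshold — no compression; make-up brings it to -37.2 dBFS.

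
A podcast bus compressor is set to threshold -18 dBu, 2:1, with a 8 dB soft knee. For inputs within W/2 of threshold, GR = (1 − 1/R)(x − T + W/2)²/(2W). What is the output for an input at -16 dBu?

-17.125 dBu

x − T + W/2 = -16 − (-18) + 4 = 6.
GR = (1 − 1/2) × 6² / 16 = 0.5 × 36 / 16 = 1.125 dB.
Output = -16 − 1.125 = -17.125 dBu.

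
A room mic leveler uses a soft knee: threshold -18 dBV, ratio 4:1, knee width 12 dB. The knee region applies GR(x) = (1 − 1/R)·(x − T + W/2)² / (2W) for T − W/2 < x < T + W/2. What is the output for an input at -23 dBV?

x − T + W/2 = -23 − (-18) + 6 = 1.
GR = (1 − 1/4) × 1² / 24 = 0.75 × 1 / 24 = 0.03125 dB.
Output = -23 − 0.03125 = -23.03125 dBV.

-23.03125 dBV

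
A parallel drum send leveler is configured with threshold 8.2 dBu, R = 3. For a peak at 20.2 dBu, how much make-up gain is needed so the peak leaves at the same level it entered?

8 dB

Overshoot 12 dB → 12/3 = 4 dB after compression, so the compressed level is 8.2 + 4 = 12.2 dBu.
Make-up = target − compressed = 20.2 − 12.2 = 8 dB.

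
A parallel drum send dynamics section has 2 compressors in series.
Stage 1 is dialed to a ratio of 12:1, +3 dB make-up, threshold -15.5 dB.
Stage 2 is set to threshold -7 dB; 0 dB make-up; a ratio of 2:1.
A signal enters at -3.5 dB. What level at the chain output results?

-11.5 dB

Stage 1: -3.5 dB is 12 dB over -15.5 dB; at 12:1 that becomes 1 dB over, giving -14.5 dB; +3 dB make-up → -11.5 dB.
Stage 2: -11.5 dB is at or below the -7 dB threshold — no compression; output -11.5 dB.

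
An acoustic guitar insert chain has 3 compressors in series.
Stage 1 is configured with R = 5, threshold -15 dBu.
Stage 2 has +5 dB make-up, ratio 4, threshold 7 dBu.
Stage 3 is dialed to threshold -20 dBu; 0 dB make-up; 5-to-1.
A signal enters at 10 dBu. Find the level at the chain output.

Stage 1: overshoot 25 dB → 25/5 = 5 dB → -10 dBu.
Stage 2: below threshold (-10 ≤ 7); passes unchanged; make-up brings it to -5 dBu.
Stage 3: overshoot 15 dB → 15/5 = 3 dB → -17 dBu.

-17 dBu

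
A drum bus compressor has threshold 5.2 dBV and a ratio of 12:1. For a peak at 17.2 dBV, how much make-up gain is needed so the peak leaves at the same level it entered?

11 dB

The peak compresses to 5.2 + 12/12 = 6.2 dBV.
To reach 17.2 dBV requires 17.2 − 6.2 = 11 dB of make-up.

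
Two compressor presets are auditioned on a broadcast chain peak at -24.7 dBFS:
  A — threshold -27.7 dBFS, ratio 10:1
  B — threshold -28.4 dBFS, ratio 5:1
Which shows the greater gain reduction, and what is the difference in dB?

B, by 0.26 dB

A: 3 dB over, compressed to 0.3 dB over, so 2.7 dB of GR.
B: 3.7 dB over, compressed to 0.74 dB over, so 2.96 dB of GR.
B applies 0.26 dB more gain reduction.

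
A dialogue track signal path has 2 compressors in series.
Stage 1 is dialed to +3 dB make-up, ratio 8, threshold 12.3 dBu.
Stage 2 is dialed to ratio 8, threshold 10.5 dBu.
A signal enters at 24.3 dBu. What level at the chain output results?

11.2875 dBu

Stage 1: overshoot 12 dB → 12/8 = 1.5 dB → 13.8 dBu; +3 dB make-up → 16.8 dBu.
Stage 2: overshoot 6.3 dB → 6.3/8 = 0.7875 dB → 11.2875 dBu.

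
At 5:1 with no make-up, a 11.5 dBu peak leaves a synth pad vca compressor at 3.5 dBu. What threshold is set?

1.5 dBu

Gain reduction = 11.5 − 3.5 = 8 dB; output overshoot = GR / (R − 1) = 8 / 4 = 2 dB.
Threshold = output − output overshoot = 3.5 − 2 = 1.5 dBu.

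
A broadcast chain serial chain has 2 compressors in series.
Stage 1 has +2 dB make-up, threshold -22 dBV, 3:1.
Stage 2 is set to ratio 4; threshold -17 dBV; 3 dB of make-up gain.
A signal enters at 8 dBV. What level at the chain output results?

-12.25 dBV

Stage 1: 30 dB above -22 dBV, reduced 3:1 to 10 dB above → -12 dBV; +2 dB make-up → -10 dBV.
Stage 2: -10 dBV is 7 dB over -17 dBV; at 4:1 that becomes 1.75 dB over, giving -15.25 dBV; +3 dB make-up → -12.25 dBV.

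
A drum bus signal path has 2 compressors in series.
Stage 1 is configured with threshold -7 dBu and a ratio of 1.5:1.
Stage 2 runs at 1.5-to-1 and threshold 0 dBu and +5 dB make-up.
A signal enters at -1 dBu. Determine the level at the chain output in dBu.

Stage 1: -1 dBu is 6 dB over -7 dBu; at 1.5:1 that becomes 4 dB over, giving -3 dBu.
Stage 2: below threshold (-3 ≤ 0); passes unchanged; make-up brings it to 2 dBu.

2 dBu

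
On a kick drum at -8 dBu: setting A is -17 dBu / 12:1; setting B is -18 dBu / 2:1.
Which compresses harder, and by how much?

A, by 3.25 dB

A: GR = 9 − 9/12 = 8.25 dB.
B: GR = 10 − 10/2 = 5 dB.
Difference: 3.25 dB in favour of A.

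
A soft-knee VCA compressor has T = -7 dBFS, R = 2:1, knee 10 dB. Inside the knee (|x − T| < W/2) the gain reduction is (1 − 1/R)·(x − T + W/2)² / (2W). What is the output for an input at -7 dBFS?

-7.625 dBFS

x − T + W/2 = -7 − (-7) + 5 = 5.
GR = (1 − 1/2) × 5² / 20 = 0.5 × 25 / 20 = 0.625 dB.
Output = -7 − 0.625 = -7.625 dBFS.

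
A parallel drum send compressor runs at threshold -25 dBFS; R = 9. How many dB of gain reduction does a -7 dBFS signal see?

16 dB

The signal is 18 dB above threshold.
At 9:1, output sits 18/9 = 2 dB above threshold.
GR = overshoot in − overshoot out = 18 − 2 = 16 dB.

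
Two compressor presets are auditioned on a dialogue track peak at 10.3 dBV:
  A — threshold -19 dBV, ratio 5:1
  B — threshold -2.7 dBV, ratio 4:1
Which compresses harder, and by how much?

A, by 13.69 dB

A: overshoot 29.3 dB → output overshoot 5.86 dB → GR 23.44 dB.
B: overshoot 13 dB → output overshoot 3.25 dB → GR 9.75 dB.
A applies 13.69 dB more gain reduction.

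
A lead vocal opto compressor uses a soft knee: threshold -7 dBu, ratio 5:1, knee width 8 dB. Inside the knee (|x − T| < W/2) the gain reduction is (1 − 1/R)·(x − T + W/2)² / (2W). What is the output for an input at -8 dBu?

x − T + W/2 = -8 − (-7) + 4 = 3.
GR = (1 − 1/5) × 3² / 16 = 0.8 × 9 / 16 = 0.45 dB.
Output = -8 − 0.45 = -8.45 dBu.

-8.45 dBu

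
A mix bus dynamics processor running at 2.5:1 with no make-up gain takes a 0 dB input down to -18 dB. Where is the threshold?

-30 dB

Input is 30 dB above T (since output overshoot × R = input overshoot: (-18 − T)·2.5 = 0 − T gives T = -30 dB).
Check: -30 + (0 − (-30))/2.5 = -30 + 12 = -18 dB. ✓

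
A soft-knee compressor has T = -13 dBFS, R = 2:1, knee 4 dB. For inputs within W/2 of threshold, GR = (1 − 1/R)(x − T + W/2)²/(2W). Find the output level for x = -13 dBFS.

x − T + W/2 = -13 − (-13) + 2 = 2.
GR = (1 − 1/2) × 2² / 8 = 0.5 × 4 / 8 = 0.25 dB.
Output = -13 − 0.25 = -13.25 dBFS.

-13.25 dBFS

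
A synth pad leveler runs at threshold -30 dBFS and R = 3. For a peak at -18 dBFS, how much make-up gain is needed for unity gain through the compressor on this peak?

Without make-up, output = threshold + overshoot/3 = -30 + 4 = -26 dBFS.
Gap to target: 8 dB.

8 dB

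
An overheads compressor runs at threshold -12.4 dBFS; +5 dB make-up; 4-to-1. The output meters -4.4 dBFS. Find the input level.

-0.4 dBFS

Stripping the +5 dB make-up gives -9.4 dBFS at the gain stage.
That's 3 dB above the -12.4 dBFS threshold.
Input overshoot = R × output overshoot = 12 dB → input = -12.4 + 12 = -0.4 dBFS.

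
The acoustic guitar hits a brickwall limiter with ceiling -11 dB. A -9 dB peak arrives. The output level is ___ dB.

-11 dB

The limiter clamps the peak to its -11 dB ceiling.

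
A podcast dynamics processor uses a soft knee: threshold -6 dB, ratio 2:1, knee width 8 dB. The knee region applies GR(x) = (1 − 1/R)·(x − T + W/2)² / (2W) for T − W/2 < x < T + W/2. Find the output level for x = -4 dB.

x − T + W/2 = -4 − (-6) + 4 = 6.
GR = (1 − 1/2) × 6² / 16 = 0.5 × 36 / 16 = 1.125 dB.
Output = -4 − 1.125 = -5.125 dB.

-5.125 dB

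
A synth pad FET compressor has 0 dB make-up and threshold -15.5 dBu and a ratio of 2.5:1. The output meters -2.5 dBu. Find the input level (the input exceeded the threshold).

Post-compression overshoot = -2.5 − (-15.5) = 13 dB.
Undo the ratio: input overshoot = 13 × 2.5 = 32.5 dB, giving input = 17 dBu.

17 dBu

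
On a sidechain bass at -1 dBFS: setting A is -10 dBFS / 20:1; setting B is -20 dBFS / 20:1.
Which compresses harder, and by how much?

A: 9 dB over, compressed to 0.45 dB over, so 8.55 dB of GR.
B: 19 dB over, compressed to 0.95 dB over, so 18.05 dB of GR.
Difference: 9.5 dB in favour of B.

B, by 9.5 dB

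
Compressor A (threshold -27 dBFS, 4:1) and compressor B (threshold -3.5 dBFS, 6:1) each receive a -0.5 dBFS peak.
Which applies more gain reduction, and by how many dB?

A, by 17.375 dB

A: 26.5 dB over, compressed to 6.625 dB over, so 19.875 dB of GR.
B: 3 dB over, compressed to 0.5 dB over, so 2.5 dB of GR.
A reduces 17.375 dB more.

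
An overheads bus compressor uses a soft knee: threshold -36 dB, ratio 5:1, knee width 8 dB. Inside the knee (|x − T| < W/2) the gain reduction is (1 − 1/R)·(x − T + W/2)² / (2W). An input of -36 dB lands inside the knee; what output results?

-36.8 dB

x − T + W/2 = -36 − (-36) + 4 = 4.
GR = (1 − 1/5) × 4² / 16 = 0.8 × 16 / 16 = 0.8 dB.
Output = -36 − 0.8 = -36.8 dB.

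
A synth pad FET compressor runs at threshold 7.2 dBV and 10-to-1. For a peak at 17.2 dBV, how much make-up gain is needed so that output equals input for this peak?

9 dB

Without make-up, output = threshold + overshoot/10 = 7.2 + 1 = 8.2 dBV.
Gap to target: 9 dB.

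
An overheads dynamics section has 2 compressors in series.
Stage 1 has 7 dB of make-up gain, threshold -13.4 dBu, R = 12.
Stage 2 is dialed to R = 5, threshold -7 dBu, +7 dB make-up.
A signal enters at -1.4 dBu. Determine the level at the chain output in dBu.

0.32 dBu

Stage 1: overshoot 12 dB → 12/12 = 1 dB → -12.4 dBu; +7 dB make-up → -5.4 dBu.
Stage 2: overshoot 1.6 dB → 1.6/5 = 0.32 dB → -6.68 dBu; +7 dB make-up → 0.32 dBu.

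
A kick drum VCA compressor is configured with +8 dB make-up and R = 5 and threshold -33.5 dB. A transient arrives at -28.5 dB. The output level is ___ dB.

-24.5 dB

-28.5 dB sits 5 dB over threshold.
The 5 dB excess becomes 1 dB after 5:1 reduction.
So the level is -33.5 + 1 = -32.5 dB; make-up adds 8 dB, giving -24.5 dB.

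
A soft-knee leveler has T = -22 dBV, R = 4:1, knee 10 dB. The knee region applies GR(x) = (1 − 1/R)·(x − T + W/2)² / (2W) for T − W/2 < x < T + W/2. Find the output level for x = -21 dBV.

-22.35 dBV

x − T + W/2 = -21 − (-22) + 5 = 6.
GR = (1 − 1/4) × 6² / 20 = 0.75 × 36 / 20 = 1.35 dB.
Output = -21 − 1.35 = -22.35 dBV.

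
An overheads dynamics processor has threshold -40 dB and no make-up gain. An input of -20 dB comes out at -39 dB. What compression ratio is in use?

20:1

Input overshoot = -20 − (-40) = 20 dB; output overshoot = -39 − (-40) = 1 dB.
Ratio = 20 / 1 = 20.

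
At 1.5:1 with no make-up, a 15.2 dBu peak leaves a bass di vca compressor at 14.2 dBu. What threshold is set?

12.2 dBu

Gain reduction = 15.2 − 14.2 = 1 dB; output overshoot = GR / (R − 1) = 1 / 0.5 = 2 dB.
Threshold = output − output overshoot = 14.2 − 2 = 12.2 dBu.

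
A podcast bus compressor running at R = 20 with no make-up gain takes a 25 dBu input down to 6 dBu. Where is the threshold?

Input is 20 dB above T (since output overshoot × R = input overshoot: (6 − T)·20 = 25 − T gives T = 5 dBu).
Check: 5 + (25 − 5)/20 = 5 + 1 = 6 dBu. ✓

5 dBu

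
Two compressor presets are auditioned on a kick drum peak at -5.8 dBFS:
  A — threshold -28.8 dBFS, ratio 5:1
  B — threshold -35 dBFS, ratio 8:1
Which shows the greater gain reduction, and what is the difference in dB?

A: 23 dB over, compressed to 4.6 dB over, so 18.4 dB of GR.
B: 29.2 dB over, compressed to 3.65 dB over, so 25.55 dB of GR.
B reduces 7.15 dB more.

B, by 7.15 dB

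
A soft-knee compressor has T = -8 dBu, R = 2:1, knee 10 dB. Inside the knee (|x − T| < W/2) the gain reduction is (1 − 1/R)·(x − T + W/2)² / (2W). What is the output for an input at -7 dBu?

-7.9 dBu

x − T + W/2 = -7 − (-8) + 5 = 6.
GR = (1 − 1/2) × 6² / 20 = 0.5 × 36 / 20 = 0.9 dB.
Output = -7 − 0.9 = -7.9 dBu.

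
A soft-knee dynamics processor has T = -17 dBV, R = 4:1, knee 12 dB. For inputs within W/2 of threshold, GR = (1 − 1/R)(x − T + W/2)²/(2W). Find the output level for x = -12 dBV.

-15.78125 dBV

x − T + W/2 = -12 − (-17) + 6 = 11.
GR = (1 − 1/4) × 11² / 24 = 0.75 × 121 / 24 = 3.78125 dB.
Output = -12 − 3.78125 = -15.78125 dBV.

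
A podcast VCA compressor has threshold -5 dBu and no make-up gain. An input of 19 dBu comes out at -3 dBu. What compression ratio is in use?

Input overshoot = 19 − (-5) = 24 dB; output overshoot = -3 − (-5) = 2 dB.
Ratio = 24 / 2 = 12.

12:1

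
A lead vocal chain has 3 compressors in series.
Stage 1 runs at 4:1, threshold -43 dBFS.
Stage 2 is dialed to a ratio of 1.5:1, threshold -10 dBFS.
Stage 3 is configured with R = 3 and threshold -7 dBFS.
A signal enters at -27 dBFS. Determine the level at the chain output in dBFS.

-39 dBFS

Stage 1: 16 dB above -43 dBFS, reduced 4:1 to 4 dB above → -39 dBFS.
Stage 2: -39 dBFS ≤ -10 dBFS, so stage 2 doesn't engage; output -39 dBFS.
Stage 3: -39 dBFS ≤ -7 dBFS, so stage 3 doesn't engage; output -39 dBFS.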